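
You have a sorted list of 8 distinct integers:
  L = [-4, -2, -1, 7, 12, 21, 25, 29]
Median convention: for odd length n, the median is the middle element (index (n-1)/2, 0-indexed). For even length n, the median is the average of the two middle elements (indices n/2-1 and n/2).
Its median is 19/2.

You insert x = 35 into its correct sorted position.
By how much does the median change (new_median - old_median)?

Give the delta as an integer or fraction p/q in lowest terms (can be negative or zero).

Old median = 19/2
After inserting x = 35: new sorted = [-4, -2, -1, 7, 12, 21, 25, 29, 35]
New median = 12
Delta = 12 - 19/2 = 5/2

Answer: 5/2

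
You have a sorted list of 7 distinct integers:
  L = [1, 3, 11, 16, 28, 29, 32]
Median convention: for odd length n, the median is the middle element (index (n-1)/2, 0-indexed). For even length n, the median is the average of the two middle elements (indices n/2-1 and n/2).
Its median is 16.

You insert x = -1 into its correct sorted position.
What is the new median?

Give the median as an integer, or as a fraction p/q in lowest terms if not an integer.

Answer: 27/2

Derivation:
Old list (sorted, length 7): [1, 3, 11, 16, 28, 29, 32]
Old median = 16
Insert x = -1
Old length odd (7). Middle was index 3 = 16.
New length even (8). New median = avg of two middle elements.
x = -1: 0 elements are < x, 7 elements are > x.
New sorted list: [-1, 1, 3, 11, 16, 28, 29, 32]
New median = 27/2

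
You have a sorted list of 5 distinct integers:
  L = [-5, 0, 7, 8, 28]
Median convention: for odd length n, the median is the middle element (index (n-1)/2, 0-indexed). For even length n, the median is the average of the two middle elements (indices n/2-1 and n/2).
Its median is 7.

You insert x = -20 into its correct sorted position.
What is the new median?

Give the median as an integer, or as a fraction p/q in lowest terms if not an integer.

Answer: 7/2

Derivation:
Old list (sorted, length 5): [-5, 0, 7, 8, 28]
Old median = 7
Insert x = -20
Old length odd (5). Middle was index 2 = 7.
New length even (6). New median = avg of two middle elements.
x = -20: 0 elements are < x, 5 elements are > x.
New sorted list: [-20, -5, 0, 7, 8, 28]
New median = 7/2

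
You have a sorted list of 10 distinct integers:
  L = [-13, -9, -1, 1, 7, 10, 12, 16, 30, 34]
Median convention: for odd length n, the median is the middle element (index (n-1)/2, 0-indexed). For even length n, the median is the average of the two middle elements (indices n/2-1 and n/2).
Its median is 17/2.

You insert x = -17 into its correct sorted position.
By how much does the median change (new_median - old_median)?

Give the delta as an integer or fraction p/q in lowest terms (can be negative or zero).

Old median = 17/2
After inserting x = -17: new sorted = [-17, -13, -9, -1, 1, 7, 10, 12, 16, 30, 34]
New median = 7
Delta = 7 - 17/2 = -3/2

Answer: -3/2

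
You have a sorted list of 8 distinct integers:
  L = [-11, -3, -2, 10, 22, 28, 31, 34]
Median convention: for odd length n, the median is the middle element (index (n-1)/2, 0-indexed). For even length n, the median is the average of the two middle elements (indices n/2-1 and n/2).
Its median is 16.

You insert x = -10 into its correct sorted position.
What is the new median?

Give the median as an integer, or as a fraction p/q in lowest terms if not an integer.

Old list (sorted, length 8): [-11, -3, -2, 10, 22, 28, 31, 34]
Old median = 16
Insert x = -10
Old length even (8). Middle pair: indices 3,4 = 10,22.
New length odd (9). New median = single middle element.
x = -10: 1 elements are < x, 7 elements are > x.
New sorted list: [-11, -10, -3, -2, 10, 22, 28, 31, 34]
New median = 10

Answer: 10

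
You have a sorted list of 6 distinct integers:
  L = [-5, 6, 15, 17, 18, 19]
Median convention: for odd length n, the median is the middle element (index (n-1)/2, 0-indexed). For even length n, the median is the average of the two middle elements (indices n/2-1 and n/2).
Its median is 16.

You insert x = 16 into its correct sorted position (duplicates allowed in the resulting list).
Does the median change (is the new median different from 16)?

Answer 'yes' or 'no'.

Answer: no

Derivation:
Old median = 16
Insert x = 16
New median = 16
Changed? no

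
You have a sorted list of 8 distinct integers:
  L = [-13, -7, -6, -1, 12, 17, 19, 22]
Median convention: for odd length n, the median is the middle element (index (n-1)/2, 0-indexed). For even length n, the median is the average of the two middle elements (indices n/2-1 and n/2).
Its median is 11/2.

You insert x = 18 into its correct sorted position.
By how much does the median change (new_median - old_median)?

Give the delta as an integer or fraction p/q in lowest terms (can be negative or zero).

Answer: 13/2

Derivation:
Old median = 11/2
After inserting x = 18: new sorted = [-13, -7, -6, -1, 12, 17, 18, 19, 22]
New median = 12
Delta = 12 - 11/2 = 13/2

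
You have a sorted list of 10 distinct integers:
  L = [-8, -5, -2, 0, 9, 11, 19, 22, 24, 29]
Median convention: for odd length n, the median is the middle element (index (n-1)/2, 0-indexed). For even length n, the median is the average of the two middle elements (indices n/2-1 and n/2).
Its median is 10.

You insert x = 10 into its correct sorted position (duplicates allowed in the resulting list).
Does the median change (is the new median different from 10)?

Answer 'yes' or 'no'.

Answer: no

Derivation:
Old median = 10
Insert x = 10
New median = 10
Changed? no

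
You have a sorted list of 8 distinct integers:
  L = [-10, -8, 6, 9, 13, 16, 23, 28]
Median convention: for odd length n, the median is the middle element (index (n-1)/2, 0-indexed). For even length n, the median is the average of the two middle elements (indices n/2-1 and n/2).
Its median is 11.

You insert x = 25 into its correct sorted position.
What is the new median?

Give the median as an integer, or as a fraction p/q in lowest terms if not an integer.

Old list (sorted, length 8): [-10, -8, 6, 9, 13, 16, 23, 28]
Old median = 11
Insert x = 25
Old length even (8). Middle pair: indices 3,4 = 9,13.
New length odd (9). New median = single middle element.
x = 25: 7 elements are < x, 1 elements are > x.
New sorted list: [-10, -8, 6, 9, 13, 16, 23, 25, 28]
New median = 13

Answer: 13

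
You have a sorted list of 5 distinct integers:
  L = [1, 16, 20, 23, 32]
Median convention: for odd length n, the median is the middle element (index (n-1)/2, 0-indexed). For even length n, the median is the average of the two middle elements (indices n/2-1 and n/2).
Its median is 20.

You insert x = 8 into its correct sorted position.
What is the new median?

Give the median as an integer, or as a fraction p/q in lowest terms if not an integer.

Old list (sorted, length 5): [1, 16, 20, 23, 32]
Old median = 20
Insert x = 8
Old length odd (5). Middle was index 2 = 20.
New length even (6). New median = avg of two middle elements.
x = 8: 1 elements are < x, 4 elements are > x.
New sorted list: [1, 8, 16, 20, 23, 32]
New median = 18

Answer: 18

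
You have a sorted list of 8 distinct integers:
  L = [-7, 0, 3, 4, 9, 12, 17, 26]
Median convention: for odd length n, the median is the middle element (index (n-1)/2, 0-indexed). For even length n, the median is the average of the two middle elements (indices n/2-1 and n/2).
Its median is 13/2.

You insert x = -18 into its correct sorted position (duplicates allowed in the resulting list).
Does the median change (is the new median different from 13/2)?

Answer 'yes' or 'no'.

Old median = 13/2
Insert x = -18
New median = 4
Changed? yes

Answer: yes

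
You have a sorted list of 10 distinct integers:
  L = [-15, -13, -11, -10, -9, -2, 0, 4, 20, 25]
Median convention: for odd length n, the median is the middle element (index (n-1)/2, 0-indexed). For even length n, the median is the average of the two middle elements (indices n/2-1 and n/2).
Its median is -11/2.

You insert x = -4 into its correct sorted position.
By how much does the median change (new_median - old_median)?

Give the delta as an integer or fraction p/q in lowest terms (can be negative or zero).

Old median = -11/2
After inserting x = -4: new sorted = [-15, -13, -11, -10, -9, -4, -2, 0, 4, 20, 25]
New median = -4
Delta = -4 - -11/2 = 3/2

Answer: 3/2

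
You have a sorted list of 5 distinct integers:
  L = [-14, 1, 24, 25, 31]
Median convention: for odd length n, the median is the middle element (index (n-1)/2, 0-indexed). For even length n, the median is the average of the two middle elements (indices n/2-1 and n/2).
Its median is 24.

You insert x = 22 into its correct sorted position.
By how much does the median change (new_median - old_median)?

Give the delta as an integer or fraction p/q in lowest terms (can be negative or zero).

Old median = 24
After inserting x = 22: new sorted = [-14, 1, 22, 24, 25, 31]
New median = 23
Delta = 23 - 24 = -1

Answer: -1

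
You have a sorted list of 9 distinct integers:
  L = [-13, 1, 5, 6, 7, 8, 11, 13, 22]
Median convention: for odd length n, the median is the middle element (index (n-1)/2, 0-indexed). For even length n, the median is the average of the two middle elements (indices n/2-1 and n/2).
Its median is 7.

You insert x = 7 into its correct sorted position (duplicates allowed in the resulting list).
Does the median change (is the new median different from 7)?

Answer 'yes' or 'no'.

Old median = 7
Insert x = 7
New median = 7
Changed? no

Answer: no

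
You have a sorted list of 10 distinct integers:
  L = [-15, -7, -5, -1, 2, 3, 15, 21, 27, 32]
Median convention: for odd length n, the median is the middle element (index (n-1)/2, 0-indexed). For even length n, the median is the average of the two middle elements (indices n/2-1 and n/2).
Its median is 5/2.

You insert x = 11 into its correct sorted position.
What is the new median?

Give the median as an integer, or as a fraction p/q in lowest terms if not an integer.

Answer: 3

Derivation:
Old list (sorted, length 10): [-15, -7, -5, -1, 2, 3, 15, 21, 27, 32]
Old median = 5/2
Insert x = 11
Old length even (10). Middle pair: indices 4,5 = 2,3.
New length odd (11). New median = single middle element.
x = 11: 6 elements are < x, 4 elements are > x.
New sorted list: [-15, -7, -5, -1, 2, 3, 11, 15, 21, 27, 32]
New median = 3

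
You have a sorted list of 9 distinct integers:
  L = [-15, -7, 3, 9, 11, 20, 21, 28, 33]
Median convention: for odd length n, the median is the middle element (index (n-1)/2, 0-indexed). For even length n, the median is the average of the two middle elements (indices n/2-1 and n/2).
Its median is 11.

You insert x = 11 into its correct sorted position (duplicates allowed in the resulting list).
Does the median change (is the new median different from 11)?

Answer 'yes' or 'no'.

Old median = 11
Insert x = 11
New median = 11
Changed? no

Answer: no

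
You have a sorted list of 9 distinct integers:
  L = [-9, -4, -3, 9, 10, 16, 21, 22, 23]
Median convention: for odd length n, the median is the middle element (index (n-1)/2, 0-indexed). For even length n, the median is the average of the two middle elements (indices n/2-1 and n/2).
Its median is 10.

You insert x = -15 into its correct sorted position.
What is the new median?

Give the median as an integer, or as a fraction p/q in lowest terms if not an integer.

Old list (sorted, length 9): [-9, -4, -3, 9, 10, 16, 21, 22, 23]
Old median = 10
Insert x = -15
Old length odd (9). Middle was index 4 = 10.
New length even (10). New median = avg of two middle elements.
x = -15: 0 elements are < x, 9 elements are > x.
New sorted list: [-15, -9, -4, -3, 9, 10, 16, 21, 22, 23]
New median = 19/2

Answer: 19/2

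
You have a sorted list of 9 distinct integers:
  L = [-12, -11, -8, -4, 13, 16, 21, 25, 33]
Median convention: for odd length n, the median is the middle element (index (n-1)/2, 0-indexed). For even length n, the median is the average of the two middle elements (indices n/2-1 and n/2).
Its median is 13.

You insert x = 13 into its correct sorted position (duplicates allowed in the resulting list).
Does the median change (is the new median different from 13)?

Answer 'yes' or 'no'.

Old median = 13
Insert x = 13
New median = 13
Changed? no

Answer: no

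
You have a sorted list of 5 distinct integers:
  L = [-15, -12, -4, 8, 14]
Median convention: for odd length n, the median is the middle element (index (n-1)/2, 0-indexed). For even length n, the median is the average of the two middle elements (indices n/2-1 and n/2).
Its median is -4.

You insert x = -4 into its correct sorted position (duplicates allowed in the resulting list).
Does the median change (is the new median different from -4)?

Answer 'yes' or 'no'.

Answer: no

Derivation:
Old median = -4
Insert x = -4
New median = -4
Changed? no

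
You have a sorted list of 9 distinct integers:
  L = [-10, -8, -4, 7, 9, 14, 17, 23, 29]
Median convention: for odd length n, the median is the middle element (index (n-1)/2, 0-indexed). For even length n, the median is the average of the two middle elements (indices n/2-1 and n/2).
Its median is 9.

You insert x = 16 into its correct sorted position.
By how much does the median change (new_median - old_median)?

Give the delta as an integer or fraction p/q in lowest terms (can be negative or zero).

Old median = 9
After inserting x = 16: new sorted = [-10, -8, -4, 7, 9, 14, 16, 17, 23, 29]
New median = 23/2
Delta = 23/2 - 9 = 5/2

Answer: 5/2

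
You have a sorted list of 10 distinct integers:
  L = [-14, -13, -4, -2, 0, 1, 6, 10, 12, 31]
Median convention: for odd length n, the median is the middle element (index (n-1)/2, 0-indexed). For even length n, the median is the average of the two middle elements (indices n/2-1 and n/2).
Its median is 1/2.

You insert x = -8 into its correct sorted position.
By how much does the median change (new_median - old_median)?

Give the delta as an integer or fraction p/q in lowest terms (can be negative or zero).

Old median = 1/2
After inserting x = -8: new sorted = [-14, -13, -8, -4, -2, 0, 1, 6, 10, 12, 31]
New median = 0
Delta = 0 - 1/2 = -1/2

Answer: -1/2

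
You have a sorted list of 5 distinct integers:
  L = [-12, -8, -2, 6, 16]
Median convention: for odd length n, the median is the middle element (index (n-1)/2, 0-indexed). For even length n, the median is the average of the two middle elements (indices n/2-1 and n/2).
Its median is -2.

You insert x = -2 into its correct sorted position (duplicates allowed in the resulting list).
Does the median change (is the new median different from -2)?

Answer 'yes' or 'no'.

Old median = -2
Insert x = -2
New median = -2
Changed? no

Answer: no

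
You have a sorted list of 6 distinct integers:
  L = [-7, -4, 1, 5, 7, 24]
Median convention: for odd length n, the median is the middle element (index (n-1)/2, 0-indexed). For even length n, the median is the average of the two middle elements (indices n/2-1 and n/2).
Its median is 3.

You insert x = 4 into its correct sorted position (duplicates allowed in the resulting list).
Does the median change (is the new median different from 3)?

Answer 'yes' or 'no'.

Answer: yes

Derivation:
Old median = 3
Insert x = 4
New median = 4
Changed? yes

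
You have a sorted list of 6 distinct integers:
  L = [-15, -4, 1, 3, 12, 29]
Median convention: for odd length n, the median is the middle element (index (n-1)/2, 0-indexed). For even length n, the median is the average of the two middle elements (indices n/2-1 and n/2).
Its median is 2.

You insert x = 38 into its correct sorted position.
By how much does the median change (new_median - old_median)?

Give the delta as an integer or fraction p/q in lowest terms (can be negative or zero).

Answer: 1

Derivation:
Old median = 2
After inserting x = 38: new sorted = [-15, -4, 1, 3, 12, 29, 38]
New median = 3
Delta = 3 - 2 = 1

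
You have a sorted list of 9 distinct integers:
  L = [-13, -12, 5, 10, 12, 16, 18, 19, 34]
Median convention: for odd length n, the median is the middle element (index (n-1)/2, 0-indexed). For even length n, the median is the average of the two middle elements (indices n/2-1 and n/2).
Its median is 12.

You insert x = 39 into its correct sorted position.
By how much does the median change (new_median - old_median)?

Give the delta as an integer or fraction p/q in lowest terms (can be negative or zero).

Answer: 2

Derivation:
Old median = 12
After inserting x = 39: new sorted = [-13, -12, 5, 10, 12, 16, 18, 19, 34, 39]
New median = 14
Delta = 14 - 12 = 2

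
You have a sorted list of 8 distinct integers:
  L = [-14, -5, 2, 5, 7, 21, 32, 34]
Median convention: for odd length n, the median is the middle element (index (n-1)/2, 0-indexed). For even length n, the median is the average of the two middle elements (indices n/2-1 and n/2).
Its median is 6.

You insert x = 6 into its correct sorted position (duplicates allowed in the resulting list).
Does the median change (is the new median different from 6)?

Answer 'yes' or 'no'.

Answer: no

Derivation:
Old median = 6
Insert x = 6
New median = 6
Changed? no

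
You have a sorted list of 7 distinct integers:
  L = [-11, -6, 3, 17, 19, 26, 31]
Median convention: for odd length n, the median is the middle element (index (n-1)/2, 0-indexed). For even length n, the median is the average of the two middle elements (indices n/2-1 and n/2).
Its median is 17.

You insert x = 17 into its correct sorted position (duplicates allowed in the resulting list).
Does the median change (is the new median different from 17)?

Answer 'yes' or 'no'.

Answer: no

Derivation:
Old median = 17
Insert x = 17
New median = 17
Changed? no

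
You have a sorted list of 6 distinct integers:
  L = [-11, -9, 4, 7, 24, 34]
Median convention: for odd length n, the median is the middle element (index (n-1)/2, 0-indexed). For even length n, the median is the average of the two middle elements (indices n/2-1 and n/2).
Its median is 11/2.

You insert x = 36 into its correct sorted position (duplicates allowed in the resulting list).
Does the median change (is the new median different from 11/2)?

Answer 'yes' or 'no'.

Answer: yes

Derivation:
Old median = 11/2
Insert x = 36
New median = 7
Changed? yes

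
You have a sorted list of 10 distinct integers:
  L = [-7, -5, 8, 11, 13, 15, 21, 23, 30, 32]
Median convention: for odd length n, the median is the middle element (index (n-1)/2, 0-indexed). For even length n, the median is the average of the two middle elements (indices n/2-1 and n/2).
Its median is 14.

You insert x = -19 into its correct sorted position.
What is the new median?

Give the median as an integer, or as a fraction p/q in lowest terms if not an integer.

Answer: 13

Derivation:
Old list (sorted, length 10): [-7, -5, 8, 11, 13, 15, 21, 23, 30, 32]
Old median = 14
Insert x = -19
Old length even (10). Middle pair: indices 4,5 = 13,15.
New length odd (11). New median = single middle element.
x = -19: 0 elements are < x, 10 elements are > x.
New sorted list: [-19, -7, -5, 8, 11, 13, 15, 21, 23, 30, 32]
New median = 13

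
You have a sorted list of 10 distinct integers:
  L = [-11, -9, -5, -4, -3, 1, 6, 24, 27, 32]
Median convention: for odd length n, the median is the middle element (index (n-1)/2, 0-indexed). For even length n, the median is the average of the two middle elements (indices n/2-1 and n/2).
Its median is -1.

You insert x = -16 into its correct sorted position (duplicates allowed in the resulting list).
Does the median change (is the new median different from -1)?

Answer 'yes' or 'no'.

Old median = -1
Insert x = -16
New median = -3
Changed? yes

Answer: yes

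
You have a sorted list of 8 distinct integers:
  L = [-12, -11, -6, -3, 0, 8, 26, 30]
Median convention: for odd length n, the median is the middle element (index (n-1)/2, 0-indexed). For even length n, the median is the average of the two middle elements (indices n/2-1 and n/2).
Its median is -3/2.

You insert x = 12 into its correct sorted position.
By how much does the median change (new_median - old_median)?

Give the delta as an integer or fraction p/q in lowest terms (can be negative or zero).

Old median = -3/2
After inserting x = 12: new sorted = [-12, -11, -6, -3, 0, 8, 12, 26, 30]
New median = 0
Delta = 0 - -3/2 = 3/2

Answer: 3/2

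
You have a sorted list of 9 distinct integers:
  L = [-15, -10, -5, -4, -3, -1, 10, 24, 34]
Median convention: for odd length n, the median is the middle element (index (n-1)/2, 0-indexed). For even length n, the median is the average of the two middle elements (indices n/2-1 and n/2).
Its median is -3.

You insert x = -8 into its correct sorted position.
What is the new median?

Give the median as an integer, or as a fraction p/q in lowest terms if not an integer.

Old list (sorted, length 9): [-15, -10, -5, -4, -3, -1, 10, 24, 34]
Old median = -3
Insert x = -8
Old length odd (9). Middle was index 4 = -3.
New length even (10). New median = avg of two middle elements.
x = -8: 2 elements are < x, 7 elements are > x.
New sorted list: [-15, -10, -8, -5, -4, -3, -1, 10, 24, 34]
New median = -7/2

Answer: -7/2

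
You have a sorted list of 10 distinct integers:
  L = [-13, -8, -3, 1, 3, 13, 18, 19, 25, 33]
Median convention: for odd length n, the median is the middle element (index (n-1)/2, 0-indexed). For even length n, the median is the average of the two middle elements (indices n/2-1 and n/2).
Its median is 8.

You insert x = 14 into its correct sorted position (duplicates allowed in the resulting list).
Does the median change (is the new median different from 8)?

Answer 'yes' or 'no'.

Answer: yes

Derivation:
Old median = 8
Insert x = 14
New median = 13
Changed? yes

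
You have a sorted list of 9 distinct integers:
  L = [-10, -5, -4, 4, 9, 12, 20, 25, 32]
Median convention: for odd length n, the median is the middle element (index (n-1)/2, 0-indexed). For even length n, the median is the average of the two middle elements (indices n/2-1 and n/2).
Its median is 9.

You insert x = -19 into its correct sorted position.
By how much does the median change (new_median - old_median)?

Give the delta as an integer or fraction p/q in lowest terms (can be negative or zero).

Old median = 9
After inserting x = -19: new sorted = [-19, -10, -5, -4, 4, 9, 12, 20, 25, 32]
New median = 13/2
Delta = 13/2 - 9 = -5/2

Answer: -5/2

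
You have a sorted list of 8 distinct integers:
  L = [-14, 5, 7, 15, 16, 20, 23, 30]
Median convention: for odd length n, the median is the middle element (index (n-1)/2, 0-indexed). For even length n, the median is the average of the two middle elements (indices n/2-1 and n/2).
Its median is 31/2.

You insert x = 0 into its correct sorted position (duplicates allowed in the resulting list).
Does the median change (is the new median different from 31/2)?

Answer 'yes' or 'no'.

Answer: yes

Derivation:
Old median = 31/2
Insert x = 0
New median = 15
Changed? yes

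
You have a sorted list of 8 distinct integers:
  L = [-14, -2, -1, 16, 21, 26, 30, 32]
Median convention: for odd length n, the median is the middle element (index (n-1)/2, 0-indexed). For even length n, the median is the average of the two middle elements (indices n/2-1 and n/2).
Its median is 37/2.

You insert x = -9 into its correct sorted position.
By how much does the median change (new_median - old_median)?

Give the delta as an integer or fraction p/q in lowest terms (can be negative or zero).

Answer: -5/2

Derivation:
Old median = 37/2
After inserting x = -9: new sorted = [-14, -9, -2, -1, 16, 21, 26, 30, 32]
New median = 16
Delta = 16 - 37/2 = -5/2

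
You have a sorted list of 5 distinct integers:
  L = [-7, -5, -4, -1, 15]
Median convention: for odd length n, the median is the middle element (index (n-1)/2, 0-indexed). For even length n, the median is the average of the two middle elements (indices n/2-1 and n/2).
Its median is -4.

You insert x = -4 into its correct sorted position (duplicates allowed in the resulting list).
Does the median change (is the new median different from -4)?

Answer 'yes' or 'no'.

Answer: no

Derivation:
Old median = -4
Insert x = -4
New median = -4
Changed? no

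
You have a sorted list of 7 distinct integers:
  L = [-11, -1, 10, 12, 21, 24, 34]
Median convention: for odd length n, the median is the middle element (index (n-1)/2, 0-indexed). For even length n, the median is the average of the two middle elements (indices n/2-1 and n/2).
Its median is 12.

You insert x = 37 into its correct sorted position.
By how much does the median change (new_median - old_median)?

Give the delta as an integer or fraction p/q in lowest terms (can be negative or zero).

Answer: 9/2

Derivation:
Old median = 12
After inserting x = 37: new sorted = [-11, -1, 10, 12, 21, 24, 34, 37]
New median = 33/2
Delta = 33/2 - 12 = 9/2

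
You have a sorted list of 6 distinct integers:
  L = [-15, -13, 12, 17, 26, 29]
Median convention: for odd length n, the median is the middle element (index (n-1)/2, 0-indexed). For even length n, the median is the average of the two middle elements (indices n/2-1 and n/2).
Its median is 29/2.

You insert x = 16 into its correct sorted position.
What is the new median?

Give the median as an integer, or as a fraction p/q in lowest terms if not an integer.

Old list (sorted, length 6): [-15, -13, 12, 17, 26, 29]
Old median = 29/2
Insert x = 16
Old length even (6). Middle pair: indices 2,3 = 12,17.
New length odd (7). New median = single middle element.
x = 16: 3 elements are < x, 3 elements are > x.
New sorted list: [-15, -13, 12, 16, 17, 26, 29]
New median = 16

Answer: 16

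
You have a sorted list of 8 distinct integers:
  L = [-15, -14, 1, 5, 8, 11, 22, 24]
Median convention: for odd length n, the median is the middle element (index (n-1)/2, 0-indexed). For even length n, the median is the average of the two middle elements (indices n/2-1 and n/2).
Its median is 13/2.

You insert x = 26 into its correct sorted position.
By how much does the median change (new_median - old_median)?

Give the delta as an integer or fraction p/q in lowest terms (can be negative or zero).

Old median = 13/2
After inserting x = 26: new sorted = [-15, -14, 1, 5, 8, 11, 22, 24, 26]
New median = 8
Delta = 8 - 13/2 = 3/2

Answer: 3/2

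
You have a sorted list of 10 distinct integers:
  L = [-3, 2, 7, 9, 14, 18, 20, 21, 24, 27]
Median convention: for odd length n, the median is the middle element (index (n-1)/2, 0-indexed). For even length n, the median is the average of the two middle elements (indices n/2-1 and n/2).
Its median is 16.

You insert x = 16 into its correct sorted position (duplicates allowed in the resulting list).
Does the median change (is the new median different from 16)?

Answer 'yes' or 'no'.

Old median = 16
Insert x = 16
New median = 16
Changed? no

Answer: no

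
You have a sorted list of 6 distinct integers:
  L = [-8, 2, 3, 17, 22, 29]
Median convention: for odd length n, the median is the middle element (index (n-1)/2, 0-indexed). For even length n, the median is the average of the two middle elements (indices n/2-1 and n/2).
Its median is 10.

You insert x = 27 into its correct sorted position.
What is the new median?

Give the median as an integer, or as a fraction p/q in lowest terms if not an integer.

Answer: 17

Derivation:
Old list (sorted, length 6): [-8, 2, 3, 17, 22, 29]
Old median = 10
Insert x = 27
Old length even (6). Middle pair: indices 2,3 = 3,17.
New length odd (7). New median = single middle element.
x = 27: 5 elements are < x, 1 elements are > x.
New sorted list: [-8, 2, 3, 17, 22, 27, 29]
New median = 17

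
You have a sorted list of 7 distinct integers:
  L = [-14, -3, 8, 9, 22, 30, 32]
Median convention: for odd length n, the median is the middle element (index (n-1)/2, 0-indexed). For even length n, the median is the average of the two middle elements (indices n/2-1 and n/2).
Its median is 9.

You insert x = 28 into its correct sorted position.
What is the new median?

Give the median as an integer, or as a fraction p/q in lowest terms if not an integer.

Old list (sorted, length 7): [-14, -3, 8, 9, 22, 30, 32]
Old median = 9
Insert x = 28
Old length odd (7). Middle was index 3 = 9.
New length even (8). New median = avg of two middle elements.
x = 28: 5 elements are < x, 2 elements are > x.
New sorted list: [-14, -3, 8, 9, 22, 28, 30, 32]
New median = 31/2

Answer: 31/2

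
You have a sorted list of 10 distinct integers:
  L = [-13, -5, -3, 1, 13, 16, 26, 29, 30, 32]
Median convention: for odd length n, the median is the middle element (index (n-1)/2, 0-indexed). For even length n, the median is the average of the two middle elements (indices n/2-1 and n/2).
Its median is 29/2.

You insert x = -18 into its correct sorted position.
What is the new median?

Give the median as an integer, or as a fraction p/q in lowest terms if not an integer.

Answer: 13

Derivation:
Old list (sorted, length 10): [-13, -5, -3, 1, 13, 16, 26, 29, 30, 32]
Old median = 29/2
Insert x = -18
Old length even (10). Middle pair: indices 4,5 = 13,16.
New length odd (11). New median = single middle element.
x = -18: 0 elements are < x, 10 elements are > x.
New sorted list: [-18, -13, -5, -3, 1, 13, 16, 26, 29, 30, 32]
New median = 13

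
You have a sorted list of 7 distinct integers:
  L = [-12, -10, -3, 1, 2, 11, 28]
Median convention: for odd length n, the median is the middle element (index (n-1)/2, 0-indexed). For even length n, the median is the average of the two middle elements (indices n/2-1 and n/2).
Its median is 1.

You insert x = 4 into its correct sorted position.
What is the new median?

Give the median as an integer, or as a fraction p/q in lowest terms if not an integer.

Old list (sorted, length 7): [-12, -10, -3, 1, 2, 11, 28]
Old median = 1
Insert x = 4
Old length odd (7). Middle was index 3 = 1.
New length even (8). New median = avg of two middle elements.
x = 4: 5 elements are < x, 2 elements are > x.
New sorted list: [-12, -10, -3, 1, 2, 4, 11, 28]
New median = 3/2

Answer: 3/2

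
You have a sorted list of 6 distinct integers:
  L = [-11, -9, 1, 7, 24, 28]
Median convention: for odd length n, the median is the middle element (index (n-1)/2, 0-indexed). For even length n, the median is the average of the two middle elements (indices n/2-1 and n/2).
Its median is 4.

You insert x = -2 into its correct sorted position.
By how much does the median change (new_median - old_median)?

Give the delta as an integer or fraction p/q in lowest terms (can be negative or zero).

Old median = 4
After inserting x = -2: new sorted = [-11, -9, -2, 1, 7, 24, 28]
New median = 1
Delta = 1 - 4 = -3

Answer: -3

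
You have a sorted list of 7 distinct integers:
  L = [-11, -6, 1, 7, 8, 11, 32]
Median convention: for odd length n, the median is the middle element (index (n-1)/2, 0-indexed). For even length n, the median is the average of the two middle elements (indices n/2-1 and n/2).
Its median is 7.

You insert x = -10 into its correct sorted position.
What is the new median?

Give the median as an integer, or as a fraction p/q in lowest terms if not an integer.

Answer: 4

Derivation:
Old list (sorted, length 7): [-11, -6, 1, 7, 8, 11, 32]
Old median = 7
Insert x = -10
Old length odd (7). Middle was index 3 = 7.
New length even (8). New median = avg of two middle elements.
x = -10: 1 elements are < x, 6 elements are > x.
New sorted list: [-11, -10, -6, 1, 7, 8, 11, 32]
New median = 4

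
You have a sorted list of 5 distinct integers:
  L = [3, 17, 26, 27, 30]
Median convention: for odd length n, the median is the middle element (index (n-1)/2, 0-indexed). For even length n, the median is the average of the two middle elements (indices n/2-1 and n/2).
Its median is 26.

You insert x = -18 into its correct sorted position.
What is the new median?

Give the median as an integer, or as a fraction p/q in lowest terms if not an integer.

Old list (sorted, length 5): [3, 17, 26, 27, 30]
Old median = 26
Insert x = -18
Old length odd (5). Middle was index 2 = 26.
New length even (6). New median = avg of two middle elements.
x = -18: 0 elements are < x, 5 elements are > x.
New sorted list: [-18, 3, 17, 26, 27, 30]
New median = 43/2

Answer: 43/2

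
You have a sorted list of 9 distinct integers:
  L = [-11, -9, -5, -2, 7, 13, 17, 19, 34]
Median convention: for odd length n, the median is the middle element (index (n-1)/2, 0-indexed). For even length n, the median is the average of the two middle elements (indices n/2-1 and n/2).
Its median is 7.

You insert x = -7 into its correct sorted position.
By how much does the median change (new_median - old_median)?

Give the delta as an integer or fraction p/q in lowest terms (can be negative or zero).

Old median = 7
After inserting x = -7: new sorted = [-11, -9, -7, -5, -2, 7, 13, 17, 19, 34]
New median = 5/2
Delta = 5/2 - 7 = -9/2

Answer: -9/2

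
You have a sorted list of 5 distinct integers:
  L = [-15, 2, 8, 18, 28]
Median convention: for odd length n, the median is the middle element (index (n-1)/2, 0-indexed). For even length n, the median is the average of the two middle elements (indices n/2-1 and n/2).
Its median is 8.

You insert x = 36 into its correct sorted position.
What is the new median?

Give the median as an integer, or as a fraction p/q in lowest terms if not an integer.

Answer: 13

Derivation:
Old list (sorted, length 5): [-15, 2, 8, 18, 28]
Old median = 8
Insert x = 36
Old length odd (5). Middle was index 2 = 8.
New length even (6). New median = avg of two middle elements.
x = 36: 5 elements are < x, 0 elements are > x.
New sorted list: [-15, 2, 8, 18, 28, 36]
New median = 13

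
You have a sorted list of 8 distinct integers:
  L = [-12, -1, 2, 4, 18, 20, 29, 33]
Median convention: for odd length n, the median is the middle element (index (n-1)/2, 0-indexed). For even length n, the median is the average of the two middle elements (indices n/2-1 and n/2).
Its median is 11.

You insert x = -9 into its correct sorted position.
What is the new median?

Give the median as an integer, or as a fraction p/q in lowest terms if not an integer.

Old list (sorted, length 8): [-12, -1, 2, 4, 18, 20, 29, 33]
Old median = 11
Insert x = -9
Old length even (8). Middle pair: indices 3,4 = 4,18.
New length odd (9). New median = single middle element.
x = -9: 1 elements are < x, 7 elements are > x.
New sorted list: [-12, -9, -1, 2, 4, 18, 20, 29, 33]
New median = 4

Answer: 4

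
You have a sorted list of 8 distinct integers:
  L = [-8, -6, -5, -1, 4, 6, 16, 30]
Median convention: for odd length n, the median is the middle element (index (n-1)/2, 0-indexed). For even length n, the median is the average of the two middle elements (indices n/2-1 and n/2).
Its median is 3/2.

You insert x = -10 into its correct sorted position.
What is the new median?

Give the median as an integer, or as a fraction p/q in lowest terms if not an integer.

Old list (sorted, length 8): [-8, -6, -5, -1, 4, 6, 16, 30]
Old median = 3/2
Insert x = -10
Old length even (8). Middle pair: indices 3,4 = -1,4.
New length odd (9). New median = single middle element.
x = -10: 0 elements are < x, 8 elements are > x.
New sorted list: [-10, -8, -6, -5, -1, 4, 6, 16, 30]
New median = -1

Answer: -1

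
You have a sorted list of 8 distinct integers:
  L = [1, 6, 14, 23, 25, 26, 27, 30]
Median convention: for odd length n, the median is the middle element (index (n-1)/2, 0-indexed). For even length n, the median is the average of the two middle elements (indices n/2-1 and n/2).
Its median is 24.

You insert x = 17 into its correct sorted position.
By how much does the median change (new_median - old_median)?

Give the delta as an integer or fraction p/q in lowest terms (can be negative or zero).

Old median = 24
After inserting x = 17: new sorted = [1, 6, 14, 17, 23, 25, 26, 27, 30]
New median = 23
Delta = 23 - 24 = -1

Answer: -1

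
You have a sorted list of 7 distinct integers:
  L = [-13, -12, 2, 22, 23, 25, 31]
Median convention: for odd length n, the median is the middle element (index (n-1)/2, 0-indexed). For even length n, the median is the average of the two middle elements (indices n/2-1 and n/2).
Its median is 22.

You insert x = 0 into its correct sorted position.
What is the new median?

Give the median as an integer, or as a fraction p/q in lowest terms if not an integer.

Answer: 12

Derivation:
Old list (sorted, length 7): [-13, -12, 2, 22, 23, 25, 31]
Old median = 22
Insert x = 0
Old length odd (7). Middle was index 3 = 22.
New length even (8). New median = avg of two middle elements.
x = 0: 2 elements are < x, 5 elements are > x.
New sorted list: [-13, -12, 0, 2, 22, 23, 25, 31]
New median = 12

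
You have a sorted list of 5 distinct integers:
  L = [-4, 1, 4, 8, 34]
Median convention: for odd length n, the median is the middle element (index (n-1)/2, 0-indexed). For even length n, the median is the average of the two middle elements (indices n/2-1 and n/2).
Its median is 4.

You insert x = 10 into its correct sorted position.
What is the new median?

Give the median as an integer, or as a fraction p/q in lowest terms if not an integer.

Old list (sorted, length 5): [-4, 1, 4, 8, 34]
Old median = 4
Insert x = 10
Old length odd (5). Middle was index 2 = 4.
New length even (6). New median = avg of two middle elements.
x = 10: 4 elements are < x, 1 elements are > x.
New sorted list: [-4, 1, 4, 8, 10, 34]
New median = 6

Answer: 6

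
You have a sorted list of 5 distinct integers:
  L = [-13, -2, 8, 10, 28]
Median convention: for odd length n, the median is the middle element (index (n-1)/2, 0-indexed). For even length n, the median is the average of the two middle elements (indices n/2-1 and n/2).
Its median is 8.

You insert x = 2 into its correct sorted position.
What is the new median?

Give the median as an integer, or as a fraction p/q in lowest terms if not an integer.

Answer: 5

Derivation:
Old list (sorted, length 5): [-13, -2, 8, 10, 28]
Old median = 8
Insert x = 2
Old length odd (5). Middle was index 2 = 8.
New length even (6). New median = avg of two middle elements.
x = 2: 2 elements are < x, 3 elements are > x.
New sorted list: [-13, -2, 2, 8, 10, 28]
New median = 5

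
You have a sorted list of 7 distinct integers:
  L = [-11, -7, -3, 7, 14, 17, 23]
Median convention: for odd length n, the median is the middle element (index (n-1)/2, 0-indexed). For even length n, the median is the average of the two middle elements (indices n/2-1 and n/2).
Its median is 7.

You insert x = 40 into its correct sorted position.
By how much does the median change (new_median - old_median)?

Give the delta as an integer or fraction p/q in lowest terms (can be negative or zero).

Answer: 7/2

Derivation:
Old median = 7
After inserting x = 40: new sorted = [-11, -7, -3, 7, 14, 17, 23, 40]
New median = 21/2
Delta = 21/2 - 7 = 7/2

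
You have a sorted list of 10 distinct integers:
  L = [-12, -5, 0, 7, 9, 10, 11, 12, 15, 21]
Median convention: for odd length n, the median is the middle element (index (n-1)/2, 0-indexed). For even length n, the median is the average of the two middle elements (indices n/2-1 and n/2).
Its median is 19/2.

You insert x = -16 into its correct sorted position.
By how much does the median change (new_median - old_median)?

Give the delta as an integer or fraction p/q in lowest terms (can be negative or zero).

Answer: -1/2

Derivation:
Old median = 19/2
After inserting x = -16: new sorted = [-16, -12, -5, 0, 7, 9, 10, 11, 12, 15, 21]
New median = 9
Delta = 9 - 19/2 = -1/2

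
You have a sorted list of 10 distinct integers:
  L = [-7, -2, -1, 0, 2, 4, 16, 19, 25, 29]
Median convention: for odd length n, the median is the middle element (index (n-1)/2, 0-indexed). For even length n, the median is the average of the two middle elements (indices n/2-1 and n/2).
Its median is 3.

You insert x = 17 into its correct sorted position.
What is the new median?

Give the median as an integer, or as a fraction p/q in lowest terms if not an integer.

Answer: 4

Derivation:
Old list (sorted, length 10): [-7, -2, -1, 0, 2, 4, 16, 19, 25, 29]
Old median = 3
Insert x = 17
Old length even (10). Middle pair: indices 4,5 = 2,4.
New length odd (11). New median = single middle element.
x = 17: 7 elements are < x, 3 elements are > x.
New sorted list: [-7, -2, -1, 0, 2, 4, 16, 17, 19, 25, 29]
New median = 4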